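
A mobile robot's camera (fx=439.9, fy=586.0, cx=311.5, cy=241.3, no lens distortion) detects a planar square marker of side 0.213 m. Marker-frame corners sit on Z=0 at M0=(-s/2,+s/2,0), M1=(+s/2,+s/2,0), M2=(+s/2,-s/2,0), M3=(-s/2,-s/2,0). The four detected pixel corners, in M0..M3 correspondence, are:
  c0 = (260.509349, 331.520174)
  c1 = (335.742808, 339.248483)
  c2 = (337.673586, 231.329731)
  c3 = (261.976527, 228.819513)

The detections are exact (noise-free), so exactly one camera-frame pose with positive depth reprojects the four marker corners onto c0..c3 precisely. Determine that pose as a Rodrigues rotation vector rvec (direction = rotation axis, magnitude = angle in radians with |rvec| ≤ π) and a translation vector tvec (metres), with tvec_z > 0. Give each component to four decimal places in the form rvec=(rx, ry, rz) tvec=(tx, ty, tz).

rvec=(0.0246, 0.2806, 0.0259) tvec=(-0.0362, 0.0838, 1.1829)

Intrinsics K: fx=439.9, fy=586.0, cx=311.5, cy=241.3
Marker side s = 0.213 m; corners in marker frame (Z=0):
  M0 = (-0.1065, +0.1065, 0)
  M1 = (+0.1065, +0.1065, 0)
  M2 = (+0.1065, -0.1065, 0)
  M3 = (-0.1065, -0.1065, 0)
Detected image corners:
  c0 = (260.509349, 331.520174) px
  c1 = (335.742808, 339.248483) px
  c2 = (337.673586, 231.329731) px
  c3 = (261.976527, 228.819513) px
Planar DLT: solve 8×8 A·h = b for H (H[2,2]=1):
  H  [+284.40122 -0.89997 +298.03400]
  H  [-42.03024 +500.77310 +282.79797]
  H  [-0.23378 +0.02358 +1.00000]
B = K⁻¹H; ‖b₁‖=0.845389, ‖b₂‖=0.845389; λ = 2/(‖b₁‖+‖b₂‖) = 1.182887, sign → tz>0 ⇒ λ=+1.182887
r₁ = λ·B[:,0] = (+0.96057,+0.02903,-0.27653); r₂ = λ·B[:,1] = (-0.02217,+0.99937,+0.02789)
r₃ = r₁×r₂ = (+0.27716,-0.02066,+0.96060); SVD([r₁ r₂ r₃]) → R = UVᵀ:
  R  [+0.96057 -0.02217 +0.27716]
  R  [+0.02903 +0.99937 -0.02066]
  R  [-0.27653 +0.02789 +0.96060]
t = (-0.03621, +0.08377, +1.18289) m
tr R = 2.920533; θ = arccos((tr R − 1)/2) = 0.282841 rad = 16.206°
axis k = ((R−Rᵀ)₃₂, (R−Rᵀ)₁₃, (R−Rᵀ)₂₁) / (2 sinθ) = (+0.086982, +0.991978, +0.091722)
rvec = θ·k = (+0.024602, +0.280572, +0.025943)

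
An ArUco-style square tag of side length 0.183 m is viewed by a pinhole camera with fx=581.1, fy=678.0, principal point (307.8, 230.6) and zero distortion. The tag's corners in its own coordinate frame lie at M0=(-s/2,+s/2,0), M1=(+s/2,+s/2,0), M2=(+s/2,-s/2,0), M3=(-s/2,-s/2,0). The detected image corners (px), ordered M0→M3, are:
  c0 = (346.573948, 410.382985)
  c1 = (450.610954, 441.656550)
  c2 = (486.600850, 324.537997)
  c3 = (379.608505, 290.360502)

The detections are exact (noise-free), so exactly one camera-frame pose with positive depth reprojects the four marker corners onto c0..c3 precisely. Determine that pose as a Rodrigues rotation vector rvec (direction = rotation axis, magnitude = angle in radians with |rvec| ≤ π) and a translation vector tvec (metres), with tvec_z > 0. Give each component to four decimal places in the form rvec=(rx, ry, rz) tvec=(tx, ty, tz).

rvec=(0.1832, -0.0559, 0.2776) tvec=(0.1774, 0.1929, 0.9530)

Intrinsics K: fx=581.1, fy=678.0, cx=307.8, cy=230.6
Marker side s = 0.183 m; corners in marker frame (Z=0):
  M0 = (-0.0915, +0.0915, 0)
  M1 = (+0.0915, +0.0915, 0)
  M2 = (+0.0915, -0.0915, 0)
  M3 = (-0.0915, -0.0915, 0)
Detected image corners:
  c0 = (346.573948, 410.382985) px
  c1 = (450.610954, 441.656550) px
  c2 = (486.600850, 324.537997) px
  c3 = (379.608505, 290.360502) px
Planar DLT: solve 8×8 A·h = b for H (H[2,2]=1):
  H  [+611.38292 -113.58021 +415.96904]
  H  [+209.50452 +714.07203 +367.83959]
  H  [+0.08401 +0.18053 +1.00000]
B = K⁻¹H; ‖b₁‖=1.049281, ‖b₂‖=1.049281; λ = 2/(‖b₁‖+‖b₂‖) = 0.953033, sign → tz>0 ⇒ λ=+0.953033
r₁ = λ·B[:,0] = (+0.96029,+0.26726,+0.08006); r₂ = λ·B[:,1] = (-0.27741,+0.94522,+0.17205)
r₃ = r₁×r₂ = (-0.02969,-0.18743,+0.98183); SVD([r₁ r₂ r₃]) → R = UVᵀ:
  R  [+0.96029 -0.27741 -0.02969]
  R  [+0.26726 +0.94522 -0.18743]
  R  [+0.08006 +0.17205 +0.98183]
t = (+0.17740, +0.19291, +0.95303) m
tr R = 2.887342; θ = arccos((tr R − 1)/2) = 0.337241 rad = 19.322°
axis k = ((R−Rᵀ)₃₂, (R−Rᵀ)₁₃, (R−Rᵀ)₂₁) / (2 sinθ) = (+0.543211, -0.165845, +0.823054)
rvec = θ·k = (+0.183193, -0.055930, +0.277567)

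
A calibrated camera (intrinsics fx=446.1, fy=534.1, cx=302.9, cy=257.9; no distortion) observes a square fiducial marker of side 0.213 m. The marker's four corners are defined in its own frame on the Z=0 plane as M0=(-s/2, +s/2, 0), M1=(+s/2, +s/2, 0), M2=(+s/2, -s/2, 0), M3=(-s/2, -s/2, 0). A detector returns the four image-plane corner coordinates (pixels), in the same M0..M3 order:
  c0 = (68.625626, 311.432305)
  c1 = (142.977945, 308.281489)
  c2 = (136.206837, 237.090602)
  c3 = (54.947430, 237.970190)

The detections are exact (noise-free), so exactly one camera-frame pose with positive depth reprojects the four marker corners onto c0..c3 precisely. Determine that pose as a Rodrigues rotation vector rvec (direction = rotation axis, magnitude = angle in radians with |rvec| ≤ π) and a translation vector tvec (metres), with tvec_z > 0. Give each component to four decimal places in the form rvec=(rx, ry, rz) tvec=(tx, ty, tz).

rvec=(0.5559, -0.2089, 0.0411) tvec=(-0.5921, 0.0425, 1.3119)

Intrinsics K: fx=446.1, fy=534.1, cx=302.9, cy=257.9
Marker side s = 0.213 m; corners in marker frame (Z=0):
  M0 = (-0.1065, +0.1065, 0)
  M1 = (+0.1065, +0.1065, 0)
  M2 = (+0.1065, -0.1065, 0)
  M3 = (-0.1065, -0.1065, 0)
Detected image corners:
  c0 = (68.625626, 311.432305) px
  c1 = (142.977945, 308.281489) px
  c2 = (136.206837, 237.090602) px
  c3 = (54.947430, 237.970190) px
Planar DLT: solve 8×8 A·h = b for H (H[2,2]=1):
  H  [+380.55743 +87.59768 +101.56157]
  H  [+33.68404 +447.84076 +275.20161]
  H  [+0.15846 +0.39595 +1.00000]
B = K⁻¹H; ‖b₁‖=0.762256, ‖b₂‖=0.762256; λ = 2/(‖b₁‖+‖b₂‖) = 1.311895, sign → tz>0 ⇒ λ=+1.311895
r₁ = λ·B[:,0] = (+0.97799,-0.01764,+0.20788); r₂ = λ·B[:,1] = (-0.09510,+0.84919,+0.51945)
r₃ = r₁×r₂ = (-0.18570,-0.52779,+0.82883); SVD([r₁ r₂ r₃]) → R = UVᵀ:
  R  [+0.97799 -0.09510 -0.18570]
  R  [-0.01764 +0.84919 -0.52779]
  R  [+0.20788 +0.51945 +0.82883]
t = (-0.59210, +0.04250, +1.31190) m
tr R = 2.656017; θ = arccos((tr R − 1)/2) = 0.595250 rad = 34.105°
axis k = ((R−Rᵀ)₃₂, (R−Rᵀ)₁₃, (R−Rᵀ)₂₁) / (2 sinθ) = (+0.933838, -0.350966, +0.069065)
rvec = θ·k = (+0.555867, -0.208913, +0.041111)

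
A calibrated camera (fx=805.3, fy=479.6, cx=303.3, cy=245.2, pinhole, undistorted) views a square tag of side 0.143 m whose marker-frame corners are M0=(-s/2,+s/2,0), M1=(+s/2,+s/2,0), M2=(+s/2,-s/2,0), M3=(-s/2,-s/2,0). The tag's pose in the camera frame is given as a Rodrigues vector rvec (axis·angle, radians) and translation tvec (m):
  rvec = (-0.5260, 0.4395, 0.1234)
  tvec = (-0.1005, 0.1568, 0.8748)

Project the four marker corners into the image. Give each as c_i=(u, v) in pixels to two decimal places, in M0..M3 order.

c0=(136.46, 364.98) c1=(251.44, 374.42) c2=(284.84, 297.47) c3=(175.67, 293.80)

Intrinsics K: fx=805.3, fy=479.6, cx=303.3, cy=245.2
Marker side s = 0.143 m; corners in marker frame (Z=0):
  M0 = (-0.0715, +0.0715, 0)
  M1 = (+0.0715, +0.0715, 0)
  M2 = (+0.0715, -0.0715, 0)
  M3 = (-0.0715, -0.0715, 0)
rvec = (-0.5260, 0.4395, 0.1234), |rvec| = θ = 0.69647 rad = 39.905°
Rodrigues: sinθ=0.64151, 1−cosθ=0.23289; R = I + sinθ·[k]× + (1−cosθ)·[k]×²:
    [+0.89995 -0.22465 +0.37366]
    [+0.00267 +0.85985 +0.51053]
    [-0.43598 -0.45846 +0.77443]
t = (-0.1005, 0.1568, 0.8748) m
M0: Pc = R·M0+t = (-0.18091, +0.21809, +0.87319); u = 805.3·(-0.18091)/0.87319 + 303.3 = 136.4570, v = 479.6·(+0.21809)/0.87319 + 245.2 = 364.9847
M1: Pc = R·M1+t = (-0.05222, +0.21847, +0.81085); u = 805.3·(-0.05222)/0.81085 + 303.3 = 251.4409, v = 479.6·(+0.21847)/0.81085 + 245.2 = 374.4210
M2: Pc = R·M2+t = (-0.02009, +0.09551, +0.87641); u = 805.3·(-0.02009)/0.87641 + 303.3 = 284.8393, v = 479.6·(+0.09551)/0.87641 + 245.2 = 297.4672
M3: Pc = R·M3+t = (-0.14878, +0.09513, +0.93875); u = 805.3·(-0.14878)/0.93875 + 303.3 = 175.6673, v = 479.6·(+0.09513)/0.93875 + 245.2 = 293.8008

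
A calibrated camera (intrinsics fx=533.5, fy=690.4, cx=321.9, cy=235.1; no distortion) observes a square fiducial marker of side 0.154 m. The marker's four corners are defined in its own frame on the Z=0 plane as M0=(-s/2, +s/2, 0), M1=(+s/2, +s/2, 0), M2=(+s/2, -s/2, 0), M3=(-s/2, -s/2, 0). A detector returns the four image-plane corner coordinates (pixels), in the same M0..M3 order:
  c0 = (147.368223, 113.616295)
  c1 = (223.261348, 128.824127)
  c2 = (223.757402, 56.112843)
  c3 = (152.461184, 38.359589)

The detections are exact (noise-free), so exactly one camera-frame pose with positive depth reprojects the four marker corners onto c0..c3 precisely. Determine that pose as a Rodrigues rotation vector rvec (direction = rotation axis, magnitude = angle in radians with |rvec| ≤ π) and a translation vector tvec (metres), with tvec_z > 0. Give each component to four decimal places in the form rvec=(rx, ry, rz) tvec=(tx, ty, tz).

Intrinsics K: fx=533.5, fy=690.4, cx=321.9, cy=235.1
Marker side s = 0.154 m; corners in marker frame (Z=0):
  M0 = (-0.0770, +0.0770, 0)
  M1 = (+0.0770, +0.0770, 0)
  M2 = (+0.0770, -0.0770, 0)
  M3 = (-0.0770, -0.0770, 0)
Detected image corners:
  c0 = (147.368223, 113.616295) px
  c1 = (223.261348, 128.824127) px
  c2 = (223.757402, 56.112843) px
  c3 = (152.461184, 38.359589) px
Planar DLT: solve 8×8 A·h = b for H (H[2,2]=1):
  H  [+535.52637 -91.31329 +187.63596]
  H  [+133.47290 +447.04962 +83.30397]
  H  [+0.31113 -0.39379 +1.00000]
B = K⁻¹H; ‖b₁‖=0.877729, ‖b₂‖=0.877729; λ = 2/(‖b₁‖+‖b₂‖) = 1.139304, sign → tz>0 ⇒ λ=+1.139304
r₁ = λ·B[:,0] = (+0.92975,+0.09955,+0.35447); r₂ = λ·B[:,1] = (+0.07570,+0.89050,-0.44864)
r₃ = r₁×r₂ = (-0.36032,+0.44396,+0.82041); SVD([r₁ r₂ r₃]) → R = UVᵀ:
  R  [+0.92975 +0.07570 -0.36032]
  R  [+0.09955 +0.89050 +0.44396]
  R  [+0.35447 -0.44864 +0.82041]
t = (-0.28672, -0.25050, +1.13930) m
tr R = 2.640662; θ = arccos((tr R − 1)/2) = 0.608807 rad = 34.882°
axis k = ((R−Rᵀ)₃₂, (R−Rᵀ)₁₃, (R−Rᵀ)₂₁) / (2 sinθ) = (-0.780397, -0.624936, +0.020856)
rvec = θ·k = (-0.475111, -0.380465, +0.012697)

rvec=(-0.4751, -0.3805, 0.0127) tvec=(-0.2867, -0.2505, 1.1393)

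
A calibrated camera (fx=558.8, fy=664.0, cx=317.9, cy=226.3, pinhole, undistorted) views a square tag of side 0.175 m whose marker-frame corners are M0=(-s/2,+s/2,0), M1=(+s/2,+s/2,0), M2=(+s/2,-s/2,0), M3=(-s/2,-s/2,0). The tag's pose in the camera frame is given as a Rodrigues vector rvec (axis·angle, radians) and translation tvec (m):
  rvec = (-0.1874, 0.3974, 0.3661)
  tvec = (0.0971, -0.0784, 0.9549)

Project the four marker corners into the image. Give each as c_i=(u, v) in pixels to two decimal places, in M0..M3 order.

c0=(311.38, 209.22) c1=(403.09, 247.50) c2=(441.68, 132.21) c3=(348.92, 102.91)

Intrinsics K: fx=558.8, fy=664.0, cx=317.9, cy=226.3
Marker side s = 0.175 m; corners in marker frame (Z=0):
  M0 = (-0.0875, +0.0875, 0)
  M1 = (+0.0875, +0.0875, 0)
  M2 = (+0.0875, -0.0875, 0)
  M3 = (-0.0875, -0.0875, 0)
rvec = (-0.1874, 0.3974, 0.3661), |rvec| = θ = 0.57190 rad = 32.768°
Rodrigues: sinθ=0.54123, 1−cosθ=0.15913; R = I + sinθ·[k]× + (1−cosθ)·[k]×²:
    [+0.85796 -0.38270 +0.34271]
    [+0.31023 +0.91771 +0.24813]
    [-0.40947 -0.10657 +0.90608]
t = (0.0971, -0.0784, 0.9549) m
M0: Pc = R·M0+t = (-0.01146, -0.02525, +0.98140); u = 558.8·(-0.01146)/0.98140 + 317.9 = 311.3762, v = 664.0·(-0.02525)/0.98140 + 226.3 = 209.2189
M1: Pc = R·M1+t = (+0.13869, +0.02904, +0.90975); u = 558.8·(+0.13869)/0.90975 + 317.9 = 403.0855, v = 664.0·(+0.02904)/0.90975 + 226.3 = 247.4990
M2: Pc = R·M2+t = (+0.20566, -0.13155, +0.92840); u = 558.8·(+0.20566)/0.92840 + 317.9 = 441.6849, v = 664.0·(-0.13155)/0.92840 + 226.3 = 132.2112
M3: Pc = R·M3+t = (+0.05551, -0.18584, +1.00005); u = 558.8·(+0.05551)/1.00005 + 317.9 = 348.9201, v = 664.0·(-0.18584)/1.00005 + 226.3 = 102.9056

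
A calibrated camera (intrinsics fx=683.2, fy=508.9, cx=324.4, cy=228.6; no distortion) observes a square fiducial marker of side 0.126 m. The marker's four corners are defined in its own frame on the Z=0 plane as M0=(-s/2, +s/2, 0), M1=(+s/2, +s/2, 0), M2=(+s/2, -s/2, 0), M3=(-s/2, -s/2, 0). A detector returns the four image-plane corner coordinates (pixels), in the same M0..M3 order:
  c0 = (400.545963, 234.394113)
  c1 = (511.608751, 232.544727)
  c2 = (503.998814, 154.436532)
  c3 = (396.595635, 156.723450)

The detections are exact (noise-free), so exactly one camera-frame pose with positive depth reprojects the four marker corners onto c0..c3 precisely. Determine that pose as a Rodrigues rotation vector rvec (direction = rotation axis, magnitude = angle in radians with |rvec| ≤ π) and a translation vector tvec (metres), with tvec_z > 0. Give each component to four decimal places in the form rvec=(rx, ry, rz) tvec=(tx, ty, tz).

Intrinsics K: fx=683.2, fy=508.9, cx=324.4, cy=228.6
Marker side s = 0.126 m; corners in marker frame (Z=0):
  M0 = (-0.0630, +0.0630, 0)
  M1 = (+0.0630, +0.0630, 0)
  M2 = (+0.0630, -0.0630, 0)
  M3 = (-0.0630, -0.0630, 0)
Detected image corners:
  c0 = (400.545963, 234.394113) px
  c1 = (511.608751, 232.544727) px
  c2 = (503.998814, 154.436532) px
  c3 = (396.595635, 156.723450) px
Planar DLT: solve 8×8 A·h = b for H (H[2,2]=1):
  H  [+843.31688 -73.43672 +452.96193]
  H  [-26.47430 +566.97209 +193.88238]
  H  [-0.05157 -0.26317 +1.00000]
B = K⁻¹H; ‖b₁‖=1.260236, ‖b₂‖=1.260236; λ = 2/(‖b₁‖+‖b₂‖) = 0.793502, sign → tz>0 ⇒ λ=+0.793502
r₁ = λ·B[:,0] = (+0.99890,-0.02290,-0.04092); r₂ = λ·B[:,1] = (+0.01386,+0.97786,-0.20882)
r₃ = r₁×r₂ = (+0.04480,+0.20803,+0.97710); SVD([r₁ r₂ r₃]) → R = UVᵀ:
  R  [+0.99890 +0.01386 +0.04480]
  R  [-0.02290 +0.97786 +0.20803]
  R  [-0.04092 -0.20882 +0.97710]
t = (+0.14932, -0.05413, +0.79350) m
tr R = 2.953852; θ = arccos((tr R − 1)/2) = 0.215236 rad = 12.332°
axis k = ((R−Rᵀ)₃₂, (R−Rᵀ)₁₃, (R−Rᵀ)₂₁) / (2 sinθ) = (-0.975872, +0.200669, -0.086056)
rvec = θ·k = (-0.210043, +0.043191, -0.018522)

rvec=(-0.2100, 0.0432, -0.0185) tvec=(0.1493, -0.0541, 0.7935)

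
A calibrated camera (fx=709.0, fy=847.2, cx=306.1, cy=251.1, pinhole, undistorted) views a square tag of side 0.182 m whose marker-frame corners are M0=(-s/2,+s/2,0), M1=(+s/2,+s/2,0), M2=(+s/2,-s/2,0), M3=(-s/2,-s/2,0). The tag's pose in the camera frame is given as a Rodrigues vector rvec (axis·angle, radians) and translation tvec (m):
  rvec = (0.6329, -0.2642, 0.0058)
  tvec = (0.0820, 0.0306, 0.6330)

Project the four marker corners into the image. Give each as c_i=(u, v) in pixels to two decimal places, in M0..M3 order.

c0=(291.42, 392.65) c1=(468.36, 367.39) c2=(515.35, 181.18) c3=(308.46, 196.32)

Intrinsics K: fx=709.0, fy=847.2, cx=306.1, cy=251.1
Marker side s = 0.182 m; corners in marker frame (Z=0):
  M0 = (-0.0910, +0.0910, 0)
  M1 = (+0.0910, +0.0910, 0)
  M2 = (+0.0910, -0.0910, 0)
  M3 = (-0.0910, -0.0910, 0)
rvec = (0.6329, -0.2642, 0.0058), |rvec| = θ = 0.68586 rad = 39.297°
Rodrigues: sinθ=0.63334, 1−cosθ=0.22612; R = I + sinθ·[k]× + (1−cosθ)·[k]×²:
    [+0.96643 -0.08574 -0.24220]
    [-0.07502 +0.80743 -0.58517]
    [+0.24573 +0.58370 +0.77389]
t = (0.0820, 0.0306, 0.6330) m
M0: Pc = R·M0+t = (-0.01375, +0.11090, +0.66375); u = 709.0·(-0.01375)/0.66375 + 306.1 = 291.4159, v = 847.2·(+0.11090)/0.66375 + 251.1 = 392.6544
M1: Pc = R·M1+t = (+0.16214, +0.09725, +0.70848); u = 709.0·(+0.16214)/0.70848 + 306.1 = 468.3626, v = 847.2·(+0.09725)/0.70848 + 251.1 = 367.3907
M2: Pc = R·M2+t = (+0.17775, -0.04970, +0.60225); u = 709.0·(+0.17775)/0.60225 + 306.1 = 515.3547, v = 847.2·(-0.04970)/0.60225 + 251.1 = 181.1804
M3: Pc = R·M3+t = (+0.00186, -0.03605, +0.55752); u = 709.0·(+0.00186)/0.55752 + 306.1 = 308.4613, v = 847.2·(-0.03605)/0.55752 + 251.1 = 196.3204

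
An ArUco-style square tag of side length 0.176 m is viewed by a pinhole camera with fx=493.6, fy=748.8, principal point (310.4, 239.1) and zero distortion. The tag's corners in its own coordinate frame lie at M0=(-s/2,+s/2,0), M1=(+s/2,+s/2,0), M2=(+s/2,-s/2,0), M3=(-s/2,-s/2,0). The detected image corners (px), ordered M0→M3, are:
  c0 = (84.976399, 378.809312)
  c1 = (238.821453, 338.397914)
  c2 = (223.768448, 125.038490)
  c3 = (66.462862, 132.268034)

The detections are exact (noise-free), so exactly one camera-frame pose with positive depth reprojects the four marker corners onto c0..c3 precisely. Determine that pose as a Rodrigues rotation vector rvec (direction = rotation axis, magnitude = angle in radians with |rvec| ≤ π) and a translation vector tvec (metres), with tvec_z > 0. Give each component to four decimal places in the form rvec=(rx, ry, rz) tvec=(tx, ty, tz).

rvec=(-0.0043, -0.4922, -0.1064) tvec=(-0.1755, 0.0031, 0.5729)

Intrinsics K: fx=493.6, fy=748.8, cx=310.4, cy=239.1
Marker side s = 0.176 m; corners in marker frame (Z=0):
  M0 = (-0.0880, +0.0880, 0)
  M1 = (+0.0880, +0.0880, 0)
  M2 = (+0.0880, -0.0880, 0)
  M3 = (-0.0880, -0.0880, 0)
Detected image corners:
  c0 = (84.976399, 378.809312) px
  c1 = (238.821453, 338.397914) px
  c2 = (223.768448, 125.038490) px
  c3 = (66.462862, 132.268034) px
Planar DLT: solve 8×8 A·h = b for H (H[2,2]=1):
  H  [+1010.37339 +100.40574 +159.17398]
  H  [+65.03975 +1308.84238 +243.14462]
  H  [+0.82377 +0.03752 +1.00000]
B = K⁻¹H; ‖b₁‖=1.745633, ‖b₂‖=1.745633; λ = 2/(‖b₁‖+‖b₂‖) = 0.572858, sign → tz>0 ⇒ λ=+0.572858
r₁ = λ·B[:,0] = (+0.87585,-0.10093,+0.47191); r₂ = λ·B[:,1] = (+0.10301,+0.99445,+0.02149)
r₃ = r₁×r₂ = (-0.47145,+0.02979,+0.88139); SVD([r₁ r₂ r₃]) → R = UVᵀ:
  R  [+0.87585 +0.10301 -0.47145]
  R  [-0.10093 +0.99445 +0.02979]
  R  [+0.47191 +0.02149 +0.88139]
t = (-0.17551, +0.00309, +0.57286) m
tr R = 2.751689; θ = arccos((tr R − 1)/2) = 0.503614 rad = 28.855°
axis k = ((R−Rᵀ)₃₂, (R−Rᵀ)₁₃, (R−Rᵀ)₂₁) / (2 sinθ) = (-0.008598, -0.977384, -0.211296)
rvec = θ·k = (-0.004330, -0.492224, -0.106412)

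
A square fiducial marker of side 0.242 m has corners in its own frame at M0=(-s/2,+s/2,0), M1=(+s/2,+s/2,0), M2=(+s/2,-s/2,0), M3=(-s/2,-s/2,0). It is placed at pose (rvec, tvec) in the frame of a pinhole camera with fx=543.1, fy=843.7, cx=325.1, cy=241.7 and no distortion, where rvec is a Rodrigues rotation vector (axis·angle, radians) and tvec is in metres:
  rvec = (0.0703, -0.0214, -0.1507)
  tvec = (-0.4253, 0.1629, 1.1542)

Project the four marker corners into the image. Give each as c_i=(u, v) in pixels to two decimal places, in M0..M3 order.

Intrinsics K: fx=543.1, fy=843.7, cx=325.1, cy=241.7
Marker side s = 0.242 m; corners in marker frame (Z=0):
  M0 = (-0.1210, +0.1210, 0)
  M1 = (+0.1210, +0.1210, 0)
  M2 = (+0.1210, -0.1210, 0)
  M3 = (-0.1210, -0.1210, 0)
rvec = (0.0703, -0.0214, -0.1507), |rvec| = θ = 0.16766 rad = 9.606°
Rodrigues: sinθ=0.16688, 1−cosθ=0.01402; R = I + sinθ·[k]× + (1−cosθ)·[k]×²:
    [+0.98844 +0.14924 -0.02658]
    [-0.15075 +0.98621 -0.06836]
    [+0.01602 +0.07158 +0.99731]
t = (-0.4253, 0.1629, 1.1542) m
M0: Pc = R·M0+t = (-0.52684, +0.30047, +1.16092); u = 543.1·(-0.52684)/1.16092 + 325.1 = 78.6337, v = 843.7·(+0.30047)/1.16092 + 241.7 = 460.0671
M1: Pc = R·M1+t = (-0.28764, +0.26399, +1.16480); u = 543.1·(-0.28764)/1.16480 + 325.1 = 190.9849, v = 843.7·(+0.26399)/1.16480 + 241.7 = 432.9167
M2: Pc = R·M2+t = (-0.32376, +0.02533, +1.14748); u = 543.1·(-0.32376)/1.14748 + 325.1 = 171.8660, v = 843.7·(+0.02533)/1.14748 + 241.7 = 260.3234
M3: Pc = R·M3+t = (-0.56296, +0.06181, +1.14360); u = 543.1·(-0.56296)/1.14360 + 325.1 = 57.7483, v = 843.7·(+0.06181)/1.14360 + 241.7 = 287.3002

c0=(78.63, 460.07) c1=(190.98, 432.92) c2=(171.87, 260.32) c3=(57.75, 287.30)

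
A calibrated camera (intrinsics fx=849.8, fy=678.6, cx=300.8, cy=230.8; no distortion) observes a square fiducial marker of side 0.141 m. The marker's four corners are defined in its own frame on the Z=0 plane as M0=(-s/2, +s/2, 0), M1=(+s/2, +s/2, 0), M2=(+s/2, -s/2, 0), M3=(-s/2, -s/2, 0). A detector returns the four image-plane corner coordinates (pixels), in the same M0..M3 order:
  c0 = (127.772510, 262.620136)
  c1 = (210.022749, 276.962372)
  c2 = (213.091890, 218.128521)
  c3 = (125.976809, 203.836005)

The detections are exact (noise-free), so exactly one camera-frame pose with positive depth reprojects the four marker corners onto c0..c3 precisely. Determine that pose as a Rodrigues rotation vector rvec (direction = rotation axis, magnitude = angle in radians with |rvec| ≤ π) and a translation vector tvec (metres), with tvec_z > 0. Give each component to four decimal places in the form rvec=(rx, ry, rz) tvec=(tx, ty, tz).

Intrinsics K: fx=849.8, fy=678.6, cx=300.8, cy=230.8
Marker side s = 0.141 m; corners in marker frame (Z=0):
  M0 = (-0.0705, +0.0705, 0)
  M1 = (+0.0705, +0.0705, 0)
  M2 = (+0.0705, -0.0705, 0)
  M3 = (-0.0705, -0.0705, 0)
Detected image corners:
  c0 = (127.772510, 262.620136) px
  c1 = (210.022749, 276.962372) px
  c2 = (213.091890, 218.128521) px
  c3 = (125.976809, 203.836005) px
Planar DLT: solve 8×8 A·h = b for H (H[2,2]=1):
  H  [+582.32476 +64.42237 +168.89344]
  H  [+76.30720 +514.83522 +241.17675]
  H  [-0.10500 +0.40664 +1.00000]
B = K⁻¹H; ‖b₁‖=0.744887, ‖b₂‖=0.744887; λ = 2/(‖b₁‖+‖b₂‖) = 1.342485, sign → tz>0 ⇒ λ=+1.342485
r₁ = λ·B[:,0] = (+0.96983,+0.19890,-0.14095); r₂ = λ·B[:,1] = (-0.09146,+0.83284,+0.54591)
r₃ = r₁×r₂ = (+0.22597,-0.51655,+0.82590); SVD([r₁ r₂ r₃]) → R = UVᵀ:
  R  [+0.96983 -0.09146 +0.22597]
  R  [+0.19890 +0.83284 -0.51655]
  R  [-0.14095 +0.54591 +0.82590]
t = (-0.20838, +0.02053, +1.34249) m
tr R = 2.628567; θ = arccos((tr R − 1)/2) = 0.619303 rad = 35.483°
axis k = ((R−Rᵀ)₃₂, (R−Rᵀ)₁₃, (R−Rᵀ)₂₁) / (2 sinθ) = (+0.915177, +0.316063, +0.250110)
rvec = θ·k = (+0.566772, +0.195739, +0.154894)

rvec=(0.5668, 0.1957, 0.1549) tvec=(-0.2084, 0.0205, 1.3425)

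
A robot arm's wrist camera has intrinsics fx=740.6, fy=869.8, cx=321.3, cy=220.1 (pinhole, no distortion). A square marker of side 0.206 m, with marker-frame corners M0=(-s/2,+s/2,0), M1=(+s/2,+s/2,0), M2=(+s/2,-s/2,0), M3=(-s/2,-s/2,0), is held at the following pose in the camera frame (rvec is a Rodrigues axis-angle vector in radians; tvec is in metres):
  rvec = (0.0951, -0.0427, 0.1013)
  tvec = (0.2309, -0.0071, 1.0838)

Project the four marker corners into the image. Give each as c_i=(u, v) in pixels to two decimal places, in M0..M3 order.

c0=(401.53, 287.80) c1=(538.90, 303.34) c2=(557.30, 140.37) c3=(417.65, 123.07)

Intrinsics K: fx=740.6, fy=869.8, cx=321.3, cy=220.1
Marker side s = 0.206 m; corners in marker frame (Z=0):
  M0 = (-0.1030, +0.1030, 0)
  M1 = (+0.1030, +0.1030, 0)
  M2 = (+0.1030, -0.1030, 0)
  M3 = (-0.1030, -0.1030, 0)
rvec = (0.0951, -0.0427, 0.1013), |rvec| = θ = 0.14536 rad = 8.328°
Rodrigues: sinθ=0.14485, 1−cosθ=0.01055; R = I + sinθ·[k]× + (1−cosθ)·[k]×²:
    [+0.99397 -0.10297 -0.03774]
    [+0.09892 +0.99036 -0.09692]
    [+0.04736 +0.09261 +0.99458]
t = (0.2309, -0.0071, 1.0838) m
M0: Pc = R·M0+t = (+0.11792, +0.08472, +1.08846); u = 740.6·(+0.11792)/1.08846 + 321.3 = 401.5308, v = 869.8·(+0.08472)/1.08846 + 220.1 = 287.7999
M1: Pc = R·M1+t = (+0.32267, +0.10510, +1.09822); u = 740.6·(+0.32267)/1.09822 + 321.3 = 538.8996, v = 869.8·(+0.10510)/1.09822 + 220.1 = 303.3372
M2: Pc = R·M2+t = (+0.34388, -0.09892, +1.07914); u = 740.6·(+0.34388)/1.07914 + 321.3 = 557.3038, v = 869.8·(-0.09892)/1.07914 + 220.1 = 140.3700
M3: Pc = R·M3+t = (+0.13913, -0.11930, +1.06938); u = 740.6·(+0.13913)/1.06938 + 321.3 = 417.6524, v = 869.8·(-0.11930)/1.06938 + 220.1 = 123.0688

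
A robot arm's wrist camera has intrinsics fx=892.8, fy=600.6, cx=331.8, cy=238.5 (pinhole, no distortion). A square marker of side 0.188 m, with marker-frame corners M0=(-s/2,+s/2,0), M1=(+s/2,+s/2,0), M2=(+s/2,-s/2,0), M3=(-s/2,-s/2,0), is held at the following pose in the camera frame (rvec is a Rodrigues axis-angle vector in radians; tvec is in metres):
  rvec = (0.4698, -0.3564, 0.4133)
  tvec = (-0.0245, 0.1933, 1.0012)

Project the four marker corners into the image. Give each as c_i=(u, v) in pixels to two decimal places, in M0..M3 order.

Intrinsics K: fx=892.8, fy=600.6, cx=331.8, cy=238.5
Marker side s = 0.188 m; corners in marker frame (Z=0):
  M0 = (-0.0940, +0.0940, 0)
  M1 = (+0.0940, +0.0940, 0)
  M2 = (+0.0940, -0.0940, 0)
  M3 = (-0.0940, -0.0940, 0)
rvec = (0.4698, -0.3564, 0.4133), |rvec| = θ = 0.72010 rad = 41.259°
Rodrigues: sinθ=0.65946, 1−cosθ=0.24826; R = I + sinθ·[k]× + (1−cosθ)·[k]×²:
    [+0.85741 -0.45866 -0.23343]
    [+0.29833 +0.81255 -0.50076]
    [+0.41935 +0.35972 +0.83352]
t = (-0.0245, 0.1933, 1.0012) m
M0: Pc = R·M0+t = (-0.14821, +0.24164, +0.99559); u = 892.8·(-0.14821)/0.99559 + 331.8 = 198.8926, v = 600.6·(+0.24164)/0.99559 + 238.5 = 384.2690
M1: Pc = R·M1+t = (+0.01298, +0.29772, +1.07443); u = 892.8·(+0.01298)/1.07443 + 331.8 = 342.5877, v = 600.6·(+0.29772)/1.07443 + 238.5 = 404.9251
M2: Pc = R·M2+t = (+0.09921, +0.14496, +1.00681); u = 892.8·(+0.09921)/1.00681 + 331.8 = 419.7760, v = 600.6·(+0.14496)/1.00681 + 238.5 = 324.9766
M3: Pc = R·M3+t = (-0.06198, +0.08888, +0.92797); u = 892.8·(-0.06198)/0.92797 + 331.8 = 272.1667, v = 600.6·(+0.08888)/0.92797 + 238.5 = 296.0230

c0=(198.89, 384.27) c1=(342.59, 404.93) c2=(419.78, 324.98) c3=(272.17, 296.02)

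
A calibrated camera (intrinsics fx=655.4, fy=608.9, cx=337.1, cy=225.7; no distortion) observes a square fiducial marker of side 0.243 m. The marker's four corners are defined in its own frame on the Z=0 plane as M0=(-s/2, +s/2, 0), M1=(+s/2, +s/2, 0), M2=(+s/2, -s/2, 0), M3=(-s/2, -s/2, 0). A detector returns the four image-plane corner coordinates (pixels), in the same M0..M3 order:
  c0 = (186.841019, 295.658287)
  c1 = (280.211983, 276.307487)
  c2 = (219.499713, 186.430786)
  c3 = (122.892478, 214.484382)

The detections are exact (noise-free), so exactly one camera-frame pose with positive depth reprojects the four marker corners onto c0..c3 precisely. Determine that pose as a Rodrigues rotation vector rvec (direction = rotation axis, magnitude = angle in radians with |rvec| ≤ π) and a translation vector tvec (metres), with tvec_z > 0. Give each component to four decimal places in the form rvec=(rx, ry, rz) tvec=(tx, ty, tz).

rvec=(0.5831, 0.3616, -0.3577) tvec=(-0.2734, 0.0431, 1.3246)

Intrinsics K: fx=655.4, fy=608.9, cx=337.1, cy=225.7
Marker side s = 0.243 m; corners in marker frame (Z=0):
  M0 = (-0.1215, +0.1215, 0)
  M1 = (+0.1215, +0.1215, 0)
  M2 = (+0.1215, -0.1215, 0)
  M3 = (-0.1215, -0.1215, 0)
Detected image corners:
  c0 = (186.841019, 295.658287) px
  c1 = (280.211983, 276.307487) px
  c2 = (219.499713, 186.430786) px
  c3 = (122.892478, 214.484382) px
Planar DLT: solve 8×8 A·h = b for H (H[2,2]=1):
  H  [+325.57018 +327.81905 +201.83597]
  H  [-174.95710 +436.65870 +245.50744]
  H  [-0.32144 +0.35113 +1.00000]
B = K⁻¹H; ‖b₁‖=0.754959, ‖b₂‖=0.754959; λ = 2/(‖b₁‖+‖b₂‖) = 1.324576, sign → tz>0 ⇒ λ=+1.324576
r₁ = λ·B[:,0] = (+0.87698,-0.22277,-0.42577); r₂ = λ·B[:,1] = (+0.42331,+0.77749,+0.46510)
r₃ = r₁×r₂ = (+0.22742,-0.58811,+0.77614); SVD([r₁ r₂ r₃]) → R = UVᵀ:
  R  [+0.87698 +0.42331 +0.22742]
  R  [-0.22277 +0.77749 -0.58811]
  R  [-0.42577 +0.46510 +0.77614]
t = (-0.27337, +0.04309, +1.32458) m
tr R = 2.430612; θ = arccos((tr R − 1)/2) = 0.773734 rad = 44.332°
axis k = ((R−Rᵀ)₃₂, (R−Rᵀ)₁₃, (R−Rᵀ)₂₁) / (2 sinθ) = (+0.753575, +0.467364, -0.462272)
rvec = θ·k = (+0.583067, +0.361615, -0.357676)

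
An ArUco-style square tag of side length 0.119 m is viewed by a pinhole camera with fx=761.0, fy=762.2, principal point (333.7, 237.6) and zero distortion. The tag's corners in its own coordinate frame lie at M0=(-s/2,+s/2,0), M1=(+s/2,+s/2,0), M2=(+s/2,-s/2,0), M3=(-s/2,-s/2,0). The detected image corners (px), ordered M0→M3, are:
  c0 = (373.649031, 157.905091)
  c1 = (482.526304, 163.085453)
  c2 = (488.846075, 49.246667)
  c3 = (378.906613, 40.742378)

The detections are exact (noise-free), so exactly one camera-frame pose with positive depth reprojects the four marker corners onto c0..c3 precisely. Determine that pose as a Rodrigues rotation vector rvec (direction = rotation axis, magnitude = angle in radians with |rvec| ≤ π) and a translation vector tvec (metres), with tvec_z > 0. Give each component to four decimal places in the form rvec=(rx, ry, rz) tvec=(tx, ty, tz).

rvec=(0.0783, -0.1873, 0.0341) tvec=(0.1022, -0.1399, 0.7930)

Intrinsics K: fx=761.0, fy=762.2, cx=333.7, cy=237.6
Marker side s = 0.119 m; corners in marker frame (Z=0):
  M0 = (-0.0595, +0.0595, 0)
  M1 = (+0.0595, +0.0595, 0)
  M2 = (+0.0595, -0.0595, 0)
  M3 = (-0.0595, -0.0595, 0)
Detected image corners:
  c0 = (373.649031, 157.905091) px
  c1 = (482.526304, 163.085453) px
  c2 = (488.846075, 49.246667) px
  c3 = (378.906613, 40.742378) px
Planar DLT: solve 8×8 A·h = b for H (H[2,2]=1):
  H  [+1021.19761 -8.15847 +431.73481]
  H  [+81.69504 +980.06488 +103.11628]
  H  [+0.23626 +0.09408 +1.00000]
B = K⁻¹H; ‖b₁‖=1.261097, ‖b₂‖=1.261097; λ = 2/(‖b₁‖+‖b₂‖) = 0.792960, sign → tz>0 ⇒ λ=+0.792960
r₁ = λ·B[:,0] = (+0.98193,+0.02659,+0.18735); r₂ = λ·B[:,1] = (-0.04122,+0.99636,+0.07461)
r₃ = r₁×r₂ = (-0.18468,-0.08098,+0.97946); SVD([r₁ r₂ r₃]) → R = UVᵀ:
  R  [+0.98193 -0.04122 -0.18468]
  R  [+0.02659 +0.99636 -0.08098]
  R  [+0.18735 +0.07461 +0.97946]
t = (+0.10215, -0.13991, +0.79296) m
tr R = 2.957752; θ = arccos((tr R − 1)/2) = 0.205907 rad = 11.798°
axis k = ((R−Rᵀ)₃₂, (R−Rᵀ)₁₃, (R−Rᵀ)₂₁) / (2 sinθ) = (+0.380484, -0.909800, +0.165822)
rvec = θ·k = (+0.078344, -0.187334, +0.034144)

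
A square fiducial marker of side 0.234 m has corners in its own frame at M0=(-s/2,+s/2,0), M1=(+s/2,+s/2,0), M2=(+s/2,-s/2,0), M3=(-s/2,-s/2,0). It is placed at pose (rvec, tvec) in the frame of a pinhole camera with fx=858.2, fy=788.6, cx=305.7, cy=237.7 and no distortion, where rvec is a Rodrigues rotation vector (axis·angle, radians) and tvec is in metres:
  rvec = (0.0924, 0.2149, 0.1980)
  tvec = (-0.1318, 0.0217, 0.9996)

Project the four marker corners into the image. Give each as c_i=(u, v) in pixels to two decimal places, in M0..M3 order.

c0=(85.85, 322.90) c1=(269.77, 365.19) c2=(307.39, 181.54) c3=(116.94, 146.76)

Intrinsics K: fx=858.2, fy=788.6, cx=305.7, cy=237.7
Marker side s = 0.234 m; corners in marker frame (Z=0):
  M0 = (-0.1170, +0.1170, 0)
  M1 = (+0.1170, +0.1170, 0)
  M2 = (+0.1170, -0.1170, 0)
  M3 = (-0.1170, -0.1170, 0)
rvec = (0.0924, 0.2149, 0.1980), |rvec| = θ = 0.30647 rad = 17.559°
Rodrigues: sinθ=0.30169, 1−cosθ=0.04660; R = I + sinθ·[k]× + (1−cosθ)·[k]×²:
    [+0.95764 -0.18506 +0.22063]
    [+0.20477 +0.97632 -0.06985]
    [-0.20248 +0.11207 +0.97285]
t = (-0.1318, 0.0217, 0.9996) m
M0: Pc = R·M0+t = (-0.26550, +0.11197, +1.03640); u = 858.2·(-0.26550)/1.03640 + 305.7 = 85.8538, v = 788.6·(+0.11197)/1.03640 + 237.7 = 322.8992
M1: Pc = R·M1+t = (-0.04141, +0.15989, +0.98902); u = 858.2·(-0.04141)/0.98902 + 305.7 = 269.7687, v = 788.6·(+0.15989)/0.98902 + 237.7 = 365.1860
M2: Pc = R·M2+t = (+0.00190, -0.06857, +0.96280); u = 858.2·(+0.00190)/0.96280 + 305.7 = 307.3904, v = 788.6·(-0.06857)/0.96280 + 237.7 = 181.5353
M3: Pc = R·M3+t = (-0.22219, -0.11649, +1.01018); u = 858.2·(-0.22219)/1.01018 + 305.7 = 116.9365, v = 788.6·(-0.11649)/1.01018 + 237.7 = 146.7642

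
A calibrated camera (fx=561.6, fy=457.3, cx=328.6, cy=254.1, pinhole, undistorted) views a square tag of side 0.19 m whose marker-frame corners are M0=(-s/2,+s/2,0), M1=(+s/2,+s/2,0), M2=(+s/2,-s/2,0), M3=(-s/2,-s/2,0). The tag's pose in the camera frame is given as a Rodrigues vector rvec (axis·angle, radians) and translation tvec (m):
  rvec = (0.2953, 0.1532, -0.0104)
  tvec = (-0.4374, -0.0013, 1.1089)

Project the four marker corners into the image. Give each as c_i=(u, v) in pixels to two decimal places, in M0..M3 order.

Intrinsics K: fx=561.6, fy=457.3, cx=328.6, cy=254.1
Marker side s = 0.19 m; corners in marker frame (Z=0):
  M0 = (-0.0950, +0.0950, 0)
  M1 = (+0.0950, +0.0950, 0)
  M2 = (+0.0950, -0.0950, 0)
  M3 = (-0.0950, -0.0950, 0)
rvec = (0.2953, 0.1532, -0.0104), |rvec| = θ = 0.33284 rad = 19.070°
Rodrigues: sinθ=0.32673, 1−cosθ=0.05488; R = I + sinθ·[k]× + (1−cosθ)·[k]×²:
    [+0.98832 +0.03262 +0.14887]
    [+0.01220 +0.95675 -0.29067]
    [-0.15191 +0.28909 +0.94517]
t = (-0.4374, -0.0013, 1.1089) m
M0: Pc = R·M0+t = (-0.52819, +0.08843, +1.15079); u = 561.6·(-0.52819)/1.15079 + 328.6 = 70.8370, v = 457.3·(+0.08843)/1.15079 + 254.1 = 289.2407
M1: Pc = R·M1+t = (-0.34041, +0.09075, +1.12193); u = 561.6·(-0.34041)/1.12193 + 328.6 = 158.2023, v = 457.3·(+0.09075)/1.12193 + 254.1 = 291.0898
M2: Pc = R·M2+t = (-0.34661, -0.09103, +1.06701); u = 561.6·(-0.34661)/1.06701 + 328.6 = 146.1685, v = 457.3·(-0.09103)/1.06701 + 254.1 = 215.0854
M3: Pc = R·M3+t = (-0.53439, -0.09335, +1.09587); u = 561.6·(-0.53439)/1.09587 + 328.6 = 54.7412, v = 457.3·(-0.09335)/1.09587 + 254.1 = 215.1455

c0=(70.84, 289.24) c1=(158.20, 291.09) c2=(146.17, 215.09) c3=(54.74, 215.15)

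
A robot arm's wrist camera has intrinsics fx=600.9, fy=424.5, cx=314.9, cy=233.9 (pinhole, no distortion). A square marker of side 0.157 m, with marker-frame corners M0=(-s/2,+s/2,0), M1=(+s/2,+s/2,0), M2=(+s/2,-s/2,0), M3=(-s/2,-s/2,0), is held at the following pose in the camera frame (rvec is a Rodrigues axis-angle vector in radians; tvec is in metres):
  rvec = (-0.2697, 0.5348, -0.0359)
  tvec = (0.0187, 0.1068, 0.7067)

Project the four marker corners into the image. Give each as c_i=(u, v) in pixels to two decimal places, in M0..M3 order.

c0=(272.06, 345.49) c1=(392.38, 348.30) c2=(392.69, 248.07) c3=(278.82, 255.65)

Intrinsics K: fx=600.9, fy=424.5, cx=314.9, cy=233.9
Marker side s = 0.157 m; corners in marker frame (Z=0):
  M0 = (-0.0785, +0.0785, 0)
  M1 = (+0.0785, +0.0785, 0)
  M2 = (+0.0785, -0.0785, 0)
  M3 = (-0.0785, -0.0785, 0)
rvec = (-0.2697, 0.5348, -0.0359), |rvec| = θ = 0.60003 rad = 34.379°
Rodrigues: sinθ=0.56467, 1−cosθ=0.17468; R = I + sinθ·[k]× + (1−cosθ)·[k]×²:
    [+0.86061 -0.03620 +0.50798]
    [-0.10376 +0.96408 +0.24449]
    [-0.49858 -0.26312 +0.82594]
t = (0.0187, 0.1068, 0.7067) m
M0: Pc = R·M0+t = (-0.05170, +0.19063, +0.72518); u = 600.9·(-0.05170)/0.72518 + 314.9 = 272.0612, v = 424.5·(+0.19063)/0.72518 + 233.9 = 345.4865
M1: Pc = R·M1+t = (+0.08342, +0.17434, +0.64691); u = 600.9·(+0.08342)/0.64691 + 314.9 = 392.3841, v = 424.5·(+0.17434)/0.64691 + 233.9 = 348.2987
M2: Pc = R·M2+t = (+0.08910, +0.02297, +0.68822); u = 600.9·(+0.08910)/0.68822 + 314.9 = 392.6948, v = 424.5·(+0.02297)/0.68822 + 233.9 = 248.0706
M3: Pc = R·M3+t = (-0.04602, +0.03926, +0.76649); u = 600.9·(-0.04602)/0.76649 + 314.9 = 278.8250, v = 424.5·(+0.03926)/0.76649 + 233.9 = 255.6457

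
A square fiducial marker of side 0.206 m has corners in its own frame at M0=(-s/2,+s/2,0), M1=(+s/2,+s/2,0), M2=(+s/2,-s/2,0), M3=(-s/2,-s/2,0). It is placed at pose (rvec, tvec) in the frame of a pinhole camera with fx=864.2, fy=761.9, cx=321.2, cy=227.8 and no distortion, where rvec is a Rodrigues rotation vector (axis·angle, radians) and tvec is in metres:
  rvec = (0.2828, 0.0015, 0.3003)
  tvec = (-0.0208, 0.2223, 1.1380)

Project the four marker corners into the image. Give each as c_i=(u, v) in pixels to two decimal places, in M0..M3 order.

c0=(210.21, 415.68) c1=(356.33, 453.50) c2=(404.73, 335.89) c3=(251.48, 295.24)

Intrinsics K: fx=864.2, fy=761.9, cx=321.2, cy=227.8
Marker side s = 0.206 m; corners in marker frame (Z=0):
  M0 = (-0.1030, +0.1030, 0)
  M1 = (+0.1030, +0.1030, 0)
  M2 = (+0.1030, -0.1030, 0)
  M3 = (-0.1030, -0.1030, 0)
rvec = (0.2828, 0.0015, 0.3003), |rvec| = θ = 0.41250 rad = 23.635°
Rodrigues: sinθ=0.40090, 1−cosθ=0.08388; R = I + sinθ·[k]× + (1−cosθ)·[k]×²:
    [+0.95554 -0.29165 +0.04332]
    [+0.29206 +0.91612 -0.27463]
    [+0.04041 +0.27507 +0.96057]
t = (-0.0208, 0.2223, 1.1380) m
M0: Pc = R·M0+t = (-0.14926, +0.28658, +1.16217); u = 864.2·(-0.14926)/1.16217 + 321.2 = 210.2084, v = 761.9·(+0.28658)/1.16217 + 227.8 = 415.6758
M1: Pc = R·M1+t = (+0.04758, +0.34674, +1.17049); u = 864.2·(+0.04758)/1.17049 + 321.2 = 356.3304, v = 761.9·(+0.34674)/1.17049 + 227.8 = 453.5027
M2: Pc = R·M2+t = (+0.10766, +0.15802, +1.11383); u = 864.2·(+0.10766)/1.11383 + 321.2 = 404.7320, v = 761.9·(+0.15802)/1.11383 + 227.8 = 335.8929
M3: Pc = R·M3+t = (-0.08918, +0.09786, +1.10551); u = 864.2·(-0.08918)/1.10551 + 321.2 = 251.4847, v = 761.9·(+0.09786)/1.10551 + 227.8 = 295.2416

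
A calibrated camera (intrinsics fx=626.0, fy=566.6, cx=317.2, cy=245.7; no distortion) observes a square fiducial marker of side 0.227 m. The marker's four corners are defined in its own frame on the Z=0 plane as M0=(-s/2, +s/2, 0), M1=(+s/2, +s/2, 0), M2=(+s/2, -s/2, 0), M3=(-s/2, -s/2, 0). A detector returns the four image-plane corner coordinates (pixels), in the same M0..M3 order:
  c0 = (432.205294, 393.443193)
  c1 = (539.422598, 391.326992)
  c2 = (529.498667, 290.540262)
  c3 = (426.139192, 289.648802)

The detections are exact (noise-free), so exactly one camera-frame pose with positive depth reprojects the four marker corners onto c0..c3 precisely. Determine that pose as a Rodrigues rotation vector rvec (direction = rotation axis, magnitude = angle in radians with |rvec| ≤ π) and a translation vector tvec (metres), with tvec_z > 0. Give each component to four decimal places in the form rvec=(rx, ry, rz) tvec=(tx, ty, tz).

rvec=(-0.2205, -0.1662, 0.0037) tvec=(0.3363, 0.2125, 1.2735)

Intrinsics K: fx=626.0, fy=566.6, cx=317.2, cy=245.7
Marker side s = 0.227 m; corners in marker frame (Z=0):
  M0 = (-0.1135, +0.1135, 0)
  M1 = (+0.1135, +0.1135, 0)
  M2 = (+0.1135, -0.1135, 0)
  M3 = (-0.1135, -0.1135, 0)
Detected image corners:
  c0 = (432.205294, 393.443193) px
  c1 = (539.422598, 391.326992) px
  c2 = (529.498667, 290.540262) px
  c3 = (426.139192, 289.648802) px
Planar DLT: solve 8×8 A·h = b for H (H[2,2]=1):
  H  [+525.57596 -47.12835 +482.50660]
  H  [+41.28186 +392.11249 +340.24171]
  H  [+0.12850 -0.17117 +1.00000]
B = K⁻¹H; ‖b₁‖=0.785240, ‖b₂‖=0.785240; λ = 2/(‖b₁‖+‖b₂‖) = 1.273497, sign → tz>0 ⇒ λ=+1.273497
r₁ = λ·B[:,0] = (+0.98628,+0.02182,+0.16365); r₂ = λ·B[:,1] = (+0.01458,+0.97584,-0.21798)
r₃ = r₁×r₂ = (-0.16445,+0.21738,+0.96213); SVD([r₁ r₂ r₃]) → R = UVᵀ:
  R  [+0.98628 +0.01458 -0.16445]
  R  [+0.02182 +0.97584 +0.21738]
  R  [+0.16365 -0.21798 +0.96213]
t = (+0.33629, +0.21249, +1.27350) m
tr R = 2.924254; θ = arccos((tr R − 1)/2) = 0.276096 rad = 15.819°
axis k = ((R−Rᵀ)₃₂, (R−Rᵀ)₁₃, (R−Rᵀ)₂₁) / (2 sinθ) = (-0.798536, -0.601800, +0.013281)
rvec = θ·k = (-0.220472, -0.166155, +0.003667)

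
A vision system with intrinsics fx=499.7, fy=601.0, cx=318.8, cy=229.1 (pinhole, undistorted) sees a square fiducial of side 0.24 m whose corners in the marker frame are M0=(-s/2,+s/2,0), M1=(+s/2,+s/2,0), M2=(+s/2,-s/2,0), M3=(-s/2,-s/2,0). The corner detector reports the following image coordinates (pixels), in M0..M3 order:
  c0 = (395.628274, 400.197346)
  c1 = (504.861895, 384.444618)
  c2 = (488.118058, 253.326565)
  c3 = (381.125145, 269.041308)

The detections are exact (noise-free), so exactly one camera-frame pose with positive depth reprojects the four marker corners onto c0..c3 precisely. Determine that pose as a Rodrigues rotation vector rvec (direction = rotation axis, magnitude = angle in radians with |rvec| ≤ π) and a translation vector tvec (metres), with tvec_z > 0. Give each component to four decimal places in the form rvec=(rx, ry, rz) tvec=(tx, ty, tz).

rvec=(-0.0933, 0.0157, -0.1218) tvec=(0.2728, 0.1781, 1.1038)

Intrinsics K: fx=499.7, fy=601.0, cx=318.8, cy=229.1
Marker side s = 0.24 m; corners in marker frame (Z=0):
  M0 = (-0.1200, +0.1200, 0)
  M1 = (+0.1200, +0.1200, 0)
  M2 = (+0.1200, -0.1200, 0)
  M3 = (-0.1200, -0.1200, 0)
Detected image corners:
  c0 = (395.628274, 400.197346) px
  c1 = (504.861895, 384.444618) px
  c2 = (488.118058, 253.326565) px
  c3 = (381.125145, 269.041308) px
Planar DLT: solve 8×8 A·h = b for H (H[2,2]=1):
  H  [+446.44325 +27.46111 +442.29524]
  H  [-68.49657 +518.61212 +326.09171]
  H  [-0.00900 -0.08506 +1.00000]
B = K⁻¹H; ‖b₁‖=0.905977, ‖b₂‖=0.905977; λ = 2/(‖b₁‖+‖b₂‖) = 1.103781, sign → tz>0 ⇒ λ=+1.103781
r₁ = λ·B[:,0] = (+0.99248,-0.12201,-0.00993); r₂ = λ·B[:,1] = (+0.12055,+0.98826,-0.09388)
r₃ = r₁×r₂ = (+0.02127,+0.09198,+0.99553); SVD([r₁ r₂ r₃]) → R = UVᵀ:
  R  [+0.99248 +0.12055 +0.02127]
  R  [-0.12201 +0.98826 +0.09198]
  R  [-0.00993 -0.09388 +0.99553]
t = (+0.27279, +0.17813, +1.10378) m
tr R = 2.976270; θ = arccos((tr R − 1)/2) = 0.154199 rad = 8.835°
axis k = ((R−Rᵀ)₃₂, (R−Rᵀ)₁₃, (R−Rᵀ)₂₁) / (2 sinθ) = (-0.605069, +0.101577, -0.789667)
rvec = θ·k = (-0.093301, +0.015663, -0.121766)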